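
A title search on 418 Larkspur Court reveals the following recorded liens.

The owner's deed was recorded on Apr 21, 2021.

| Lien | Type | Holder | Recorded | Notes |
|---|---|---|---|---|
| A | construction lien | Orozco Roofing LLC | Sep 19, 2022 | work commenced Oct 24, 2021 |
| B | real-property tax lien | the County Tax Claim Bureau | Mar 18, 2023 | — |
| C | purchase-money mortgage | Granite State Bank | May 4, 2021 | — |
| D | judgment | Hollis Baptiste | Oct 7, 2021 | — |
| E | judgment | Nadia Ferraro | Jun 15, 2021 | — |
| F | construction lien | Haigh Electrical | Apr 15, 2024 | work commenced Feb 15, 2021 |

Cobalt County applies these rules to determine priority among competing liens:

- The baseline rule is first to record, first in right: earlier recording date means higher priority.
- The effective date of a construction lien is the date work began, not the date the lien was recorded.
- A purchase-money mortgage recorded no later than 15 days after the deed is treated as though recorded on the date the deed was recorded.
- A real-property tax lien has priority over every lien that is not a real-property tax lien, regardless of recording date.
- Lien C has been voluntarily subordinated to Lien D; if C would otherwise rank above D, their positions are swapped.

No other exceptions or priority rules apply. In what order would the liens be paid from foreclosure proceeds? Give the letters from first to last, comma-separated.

Effective dates after the stated exceptions: A is treated as recorded Oct 24, 2021, the work-commencement date; C was recorded within the 15-day window, so its effective date is the deed date Apr 21, 2021; F relates back to Feb 15, 2021 (work commenced).
B is a real-property tax lien and takes priority over every other lien.
Remaining liens by effective date: F (Feb 15, 2021), C (Apr 21, 2021), E (Jun 15, 2021), D (Oct 7, 2021), A (Oct 24, 2021).
C would otherwise be senior to D, so under the subordination agreement C and D exchange positions.

B, F, D, E, C, A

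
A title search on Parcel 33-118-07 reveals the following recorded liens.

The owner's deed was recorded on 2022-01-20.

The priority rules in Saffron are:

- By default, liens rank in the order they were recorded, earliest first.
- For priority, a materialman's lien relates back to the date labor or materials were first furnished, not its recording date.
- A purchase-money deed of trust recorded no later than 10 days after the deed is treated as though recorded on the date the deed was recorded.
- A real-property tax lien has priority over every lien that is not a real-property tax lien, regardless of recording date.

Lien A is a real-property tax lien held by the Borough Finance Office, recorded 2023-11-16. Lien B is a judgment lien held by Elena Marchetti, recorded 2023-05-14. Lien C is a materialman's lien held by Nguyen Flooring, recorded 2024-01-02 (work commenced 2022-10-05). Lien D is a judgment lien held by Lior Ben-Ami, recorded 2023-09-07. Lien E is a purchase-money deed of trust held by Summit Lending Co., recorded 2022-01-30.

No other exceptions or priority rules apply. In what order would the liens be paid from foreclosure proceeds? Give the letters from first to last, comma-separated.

First, effective dates: C is treated as recorded 2022-10-05, the work-commencement date; E was recorded within the 10-day window, so its effective date is the deed date 2022-01-20.
A is a real-property tax lien, so it outranks all other liens regardless of date.
Among the remaining liens, by effective date: E (2022-01-20), C (2022-10-05), B (2023-05-14), D (2023-09-07).

A, E, C, B, D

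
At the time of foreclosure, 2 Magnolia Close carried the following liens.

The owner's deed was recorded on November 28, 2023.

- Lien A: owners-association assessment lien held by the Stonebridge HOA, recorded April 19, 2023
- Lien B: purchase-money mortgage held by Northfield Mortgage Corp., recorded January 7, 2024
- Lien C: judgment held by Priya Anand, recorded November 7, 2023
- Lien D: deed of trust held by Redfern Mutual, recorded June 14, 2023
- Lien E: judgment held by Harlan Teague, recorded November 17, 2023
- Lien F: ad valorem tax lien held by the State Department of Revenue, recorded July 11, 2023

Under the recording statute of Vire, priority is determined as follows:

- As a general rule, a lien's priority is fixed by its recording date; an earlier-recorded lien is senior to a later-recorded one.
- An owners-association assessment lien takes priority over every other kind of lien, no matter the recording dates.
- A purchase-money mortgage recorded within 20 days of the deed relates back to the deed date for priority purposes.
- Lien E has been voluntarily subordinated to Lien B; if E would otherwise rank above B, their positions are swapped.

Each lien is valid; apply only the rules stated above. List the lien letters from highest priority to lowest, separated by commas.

A, D, F, C, B, E

Adjusting effective dates: B missed the 20-day window (40 days after the deed), so its recording date stands.
A is an owners-association assessment lien, so it outranks all other liens regardless of date.
Remaining liens by effective date: D (June 14, 2023), F (July 11, 2023), C (November 7, 2023), E (November 17, 2023), B (January 7, 2024).
E would otherwise be senior to B, so under the subordination agreement E and B exchange positions.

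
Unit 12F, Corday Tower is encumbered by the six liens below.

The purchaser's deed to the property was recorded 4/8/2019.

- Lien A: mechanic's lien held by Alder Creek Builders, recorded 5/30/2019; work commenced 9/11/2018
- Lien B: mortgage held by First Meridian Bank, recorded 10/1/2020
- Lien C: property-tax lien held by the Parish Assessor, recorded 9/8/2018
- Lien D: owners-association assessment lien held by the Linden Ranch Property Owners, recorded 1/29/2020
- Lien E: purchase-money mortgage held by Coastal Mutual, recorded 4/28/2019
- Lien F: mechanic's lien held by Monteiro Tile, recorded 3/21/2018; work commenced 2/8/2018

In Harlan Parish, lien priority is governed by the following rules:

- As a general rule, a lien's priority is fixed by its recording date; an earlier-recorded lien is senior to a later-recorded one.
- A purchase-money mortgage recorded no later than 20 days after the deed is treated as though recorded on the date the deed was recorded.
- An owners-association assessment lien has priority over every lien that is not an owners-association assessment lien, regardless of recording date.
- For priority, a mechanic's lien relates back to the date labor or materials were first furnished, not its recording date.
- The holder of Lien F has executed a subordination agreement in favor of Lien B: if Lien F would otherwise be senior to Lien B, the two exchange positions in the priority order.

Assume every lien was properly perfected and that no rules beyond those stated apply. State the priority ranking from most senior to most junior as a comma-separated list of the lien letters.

D, B, C, A, E, F

First, effective dates: A's effective date is 9/11/2018, when work began; E was recorded within the 20-day window, so its effective date is the deed date 4/8/2019; F relates back to 2/8/2018 (work commenced).
D is an owners-association assessment lien, so it outranks all other liens regardless of date.
Ordering the rest by effective date: F (2/8/2018), C (9/8/2018), A (9/11/2018), E (4/8/2019), B (10/1/2020).
Because F would otherwise rank above B, the subordination swaps them.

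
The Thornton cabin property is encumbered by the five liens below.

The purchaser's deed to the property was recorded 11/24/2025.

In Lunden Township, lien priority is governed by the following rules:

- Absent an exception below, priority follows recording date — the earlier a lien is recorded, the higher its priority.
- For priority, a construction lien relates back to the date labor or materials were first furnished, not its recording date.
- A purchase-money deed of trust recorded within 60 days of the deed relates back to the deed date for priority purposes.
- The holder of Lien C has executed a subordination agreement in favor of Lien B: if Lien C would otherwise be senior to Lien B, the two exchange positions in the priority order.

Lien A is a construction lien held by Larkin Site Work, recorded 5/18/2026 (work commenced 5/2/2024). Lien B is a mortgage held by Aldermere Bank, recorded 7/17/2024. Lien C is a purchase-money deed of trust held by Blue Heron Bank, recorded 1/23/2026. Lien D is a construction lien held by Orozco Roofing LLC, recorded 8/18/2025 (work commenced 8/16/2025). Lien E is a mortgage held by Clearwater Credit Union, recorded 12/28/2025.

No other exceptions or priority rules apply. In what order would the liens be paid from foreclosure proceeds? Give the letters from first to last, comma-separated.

A, B, D, C, E

First, effective dates: A is treated as recorded 5/2/2024, the work-commencement date; C was recorded within the 60-day window, so its effective date is the deed date 11/24/2025; D's effective date is 8/16/2025, when work began.
By effective date: A (5/2/2024), B (7/17/2024), D (8/16/2025), C (11/24/2025), E (12/28/2025).
C already ranks below B; the subordination has no effect.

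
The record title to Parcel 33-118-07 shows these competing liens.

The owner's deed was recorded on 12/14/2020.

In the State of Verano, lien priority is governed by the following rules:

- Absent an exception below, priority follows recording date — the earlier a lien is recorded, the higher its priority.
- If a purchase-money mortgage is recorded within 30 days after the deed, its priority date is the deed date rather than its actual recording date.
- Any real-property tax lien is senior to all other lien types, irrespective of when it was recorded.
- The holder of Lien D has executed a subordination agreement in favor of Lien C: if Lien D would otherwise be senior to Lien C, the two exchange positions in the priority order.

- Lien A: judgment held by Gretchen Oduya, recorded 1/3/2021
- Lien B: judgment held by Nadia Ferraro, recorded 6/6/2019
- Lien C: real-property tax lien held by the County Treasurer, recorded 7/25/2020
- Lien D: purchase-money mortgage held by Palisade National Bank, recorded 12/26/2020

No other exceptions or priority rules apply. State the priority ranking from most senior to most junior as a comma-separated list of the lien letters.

C, B, D, A

Effective dates after the stated exceptions: D relates back to the deed date 12/14/2020.
As a real-property tax lien, C is senior to every other lien.
Remaining liens by effective date: B (6/6/2019), D (12/14/2020), A (1/3/2021).
D already ranks below C; the subordination has no effect.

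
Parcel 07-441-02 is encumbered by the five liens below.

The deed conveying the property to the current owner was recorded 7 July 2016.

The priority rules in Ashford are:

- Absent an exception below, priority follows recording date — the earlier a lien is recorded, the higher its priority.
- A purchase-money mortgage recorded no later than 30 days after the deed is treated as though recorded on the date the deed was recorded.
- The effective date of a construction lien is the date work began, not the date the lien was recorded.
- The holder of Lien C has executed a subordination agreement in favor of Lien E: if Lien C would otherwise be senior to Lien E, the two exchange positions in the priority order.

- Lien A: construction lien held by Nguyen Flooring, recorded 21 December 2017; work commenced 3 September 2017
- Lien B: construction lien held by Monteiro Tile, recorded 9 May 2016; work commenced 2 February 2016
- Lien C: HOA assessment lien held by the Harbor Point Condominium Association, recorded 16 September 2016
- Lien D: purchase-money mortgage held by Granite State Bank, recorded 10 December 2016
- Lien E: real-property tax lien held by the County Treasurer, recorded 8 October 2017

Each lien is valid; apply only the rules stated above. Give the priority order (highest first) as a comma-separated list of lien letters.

First, effective dates: A is treated as recorded 3 September 2017, the work-commencement date; B's effective date is 2 February 2016, when work began; D was recorded 156 days after the deed — beyond 30 days — so no relation-back applies.
By effective date, earliest first: B (2 February 2016), C (16 September 2016), D (10 December 2016), A (3 September 2017), E (8 October 2017).
C is senior to E before the subordination, so the two trade places.

B, E, D, A, C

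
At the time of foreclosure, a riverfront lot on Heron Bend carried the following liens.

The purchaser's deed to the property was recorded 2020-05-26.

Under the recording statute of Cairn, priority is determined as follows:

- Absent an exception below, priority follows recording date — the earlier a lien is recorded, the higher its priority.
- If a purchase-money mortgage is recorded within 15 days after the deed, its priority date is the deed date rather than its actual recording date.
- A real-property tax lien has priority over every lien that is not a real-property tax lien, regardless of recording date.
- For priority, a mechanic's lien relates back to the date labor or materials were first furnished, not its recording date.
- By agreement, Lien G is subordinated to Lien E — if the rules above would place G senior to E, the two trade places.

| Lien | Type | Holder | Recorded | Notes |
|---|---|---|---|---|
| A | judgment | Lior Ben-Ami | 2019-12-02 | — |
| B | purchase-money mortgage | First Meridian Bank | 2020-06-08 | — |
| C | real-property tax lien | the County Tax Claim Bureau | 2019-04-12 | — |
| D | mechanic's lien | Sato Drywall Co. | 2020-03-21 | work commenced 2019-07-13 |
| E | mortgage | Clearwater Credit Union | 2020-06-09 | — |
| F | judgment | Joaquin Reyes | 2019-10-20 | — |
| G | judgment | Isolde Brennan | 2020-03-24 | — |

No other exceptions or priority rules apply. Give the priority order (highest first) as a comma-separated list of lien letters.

C, D, F, A, E, B, G

Adjusting effective dates: B relates back to the deed date 2020-05-26; D is treated as recorded 2019-07-13, the work-commencement date.
As a real-property tax lien, C is senior to every other lien.
Among the remaining liens, by effective date: D (2019-07-13), F (2019-10-20), A (2019-12-02), G (2020-03-24), B (2020-05-26), E (2020-06-09).
G is senior to E before the subordination, so the two trade places.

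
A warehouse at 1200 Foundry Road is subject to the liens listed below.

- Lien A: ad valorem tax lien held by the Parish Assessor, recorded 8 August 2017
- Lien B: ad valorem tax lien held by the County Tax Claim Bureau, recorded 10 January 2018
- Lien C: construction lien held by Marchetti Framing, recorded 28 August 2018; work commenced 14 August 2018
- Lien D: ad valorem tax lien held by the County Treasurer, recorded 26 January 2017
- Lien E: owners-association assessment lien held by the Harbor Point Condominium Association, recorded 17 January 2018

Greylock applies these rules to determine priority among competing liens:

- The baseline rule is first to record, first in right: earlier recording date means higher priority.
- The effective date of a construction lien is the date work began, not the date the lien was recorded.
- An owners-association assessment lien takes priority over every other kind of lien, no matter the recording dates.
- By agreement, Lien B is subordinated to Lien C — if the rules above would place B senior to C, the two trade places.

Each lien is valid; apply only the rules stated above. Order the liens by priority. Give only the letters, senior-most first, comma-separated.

E, D, A, C, B

Effective dates after the stated exceptions: C's effective date is 14 August 2018, when work began.
E is an owners-association assessment lien and takes priority over every other lien.
Ordering the rest by effective date: D (26 January 2017), A (8 August 2017), B (10 January 2018), C (14 August 2018).
B would otherwise be senior to C, so under the subordination agreement B and C exchange positions.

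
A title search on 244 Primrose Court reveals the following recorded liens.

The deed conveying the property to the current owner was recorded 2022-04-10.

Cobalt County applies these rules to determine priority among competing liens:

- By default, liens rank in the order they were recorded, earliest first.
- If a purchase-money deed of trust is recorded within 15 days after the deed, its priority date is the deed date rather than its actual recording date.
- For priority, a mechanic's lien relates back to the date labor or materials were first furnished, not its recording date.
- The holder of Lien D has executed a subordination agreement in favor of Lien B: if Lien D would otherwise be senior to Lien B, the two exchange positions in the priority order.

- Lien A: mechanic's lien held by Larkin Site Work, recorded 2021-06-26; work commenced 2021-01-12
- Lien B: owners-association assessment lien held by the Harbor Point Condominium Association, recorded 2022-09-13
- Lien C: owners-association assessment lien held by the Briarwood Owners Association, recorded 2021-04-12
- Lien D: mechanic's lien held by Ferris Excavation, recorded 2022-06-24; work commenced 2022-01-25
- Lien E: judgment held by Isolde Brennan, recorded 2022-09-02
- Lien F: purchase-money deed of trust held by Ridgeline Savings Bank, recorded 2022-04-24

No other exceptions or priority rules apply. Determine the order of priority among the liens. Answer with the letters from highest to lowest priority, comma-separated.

Effective dates: A's effective date is 2021-01-12, when work began; D relates back to 2022-01-25 (work commenced); F was recorded within the 15-day window, so its effective date is the deed date 2022-04-10.
By effective date, earliest first: A (2021-01-12), C (2021-04-12), D (2022-01-25), F (2022-04-10), E (2022-09-02), B (2022-09-13).
Because D would otherwise rank above B, the subordination swaps them.

A, C, B, F, E, D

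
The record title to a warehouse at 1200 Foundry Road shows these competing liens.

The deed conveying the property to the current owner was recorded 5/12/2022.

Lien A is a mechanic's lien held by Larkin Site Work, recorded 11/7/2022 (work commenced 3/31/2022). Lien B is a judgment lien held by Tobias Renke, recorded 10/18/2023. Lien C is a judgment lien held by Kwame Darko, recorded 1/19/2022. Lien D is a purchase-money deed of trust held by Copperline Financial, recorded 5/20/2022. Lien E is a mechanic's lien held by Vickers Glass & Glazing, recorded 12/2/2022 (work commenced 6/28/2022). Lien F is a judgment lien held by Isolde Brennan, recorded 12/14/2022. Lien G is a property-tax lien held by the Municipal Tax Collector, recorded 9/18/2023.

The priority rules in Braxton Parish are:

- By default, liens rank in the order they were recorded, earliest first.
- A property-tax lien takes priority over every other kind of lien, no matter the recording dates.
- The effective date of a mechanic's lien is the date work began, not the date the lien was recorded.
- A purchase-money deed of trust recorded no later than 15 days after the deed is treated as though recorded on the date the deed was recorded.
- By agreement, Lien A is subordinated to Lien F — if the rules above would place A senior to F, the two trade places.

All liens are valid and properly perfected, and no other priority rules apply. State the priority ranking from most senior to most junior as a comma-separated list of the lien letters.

G, C, F, D, E, A, B

Effective dates: A's effective date is 3/31/2022, when work began; D relates back to the deed date 5/12/2022; E is treated as recorded 6/28/2022, the work-commencement date.
G is a property-tax lien, so it outranks all other liens regardless of date.
The other liens, earliest effective date first: C (1/19/2022), A (3/31/2022), D (5/12/2022), E (6/28/2022), F (12/14/2022), B (10/18/2023).
A would otherwise be senior to F, so under the subordination agreement A and F exchange positions.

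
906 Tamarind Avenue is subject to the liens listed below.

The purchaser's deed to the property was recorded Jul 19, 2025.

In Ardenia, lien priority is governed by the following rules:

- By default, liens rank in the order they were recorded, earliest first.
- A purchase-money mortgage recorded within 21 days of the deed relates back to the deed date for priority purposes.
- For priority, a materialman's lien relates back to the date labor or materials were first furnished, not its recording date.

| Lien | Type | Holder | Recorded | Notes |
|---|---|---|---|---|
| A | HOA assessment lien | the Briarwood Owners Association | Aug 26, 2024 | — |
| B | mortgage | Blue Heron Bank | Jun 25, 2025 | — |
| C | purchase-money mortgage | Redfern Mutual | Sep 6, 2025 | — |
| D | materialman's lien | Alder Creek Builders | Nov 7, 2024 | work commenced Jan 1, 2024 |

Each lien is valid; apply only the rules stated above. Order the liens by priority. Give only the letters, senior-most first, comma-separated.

D, A, B, C

Effective dates after the stated exceptions: C was recorded 49 days after the deed, outside the 21-day window, so it keeps its recording date; D relates back to Jan 1, 2024 (work commenced).
Sorted by effective date: D (Jan 1, 2024), A (Aug 26, 2024), B (Jun 25, 2025), C (Sep 6, 2025).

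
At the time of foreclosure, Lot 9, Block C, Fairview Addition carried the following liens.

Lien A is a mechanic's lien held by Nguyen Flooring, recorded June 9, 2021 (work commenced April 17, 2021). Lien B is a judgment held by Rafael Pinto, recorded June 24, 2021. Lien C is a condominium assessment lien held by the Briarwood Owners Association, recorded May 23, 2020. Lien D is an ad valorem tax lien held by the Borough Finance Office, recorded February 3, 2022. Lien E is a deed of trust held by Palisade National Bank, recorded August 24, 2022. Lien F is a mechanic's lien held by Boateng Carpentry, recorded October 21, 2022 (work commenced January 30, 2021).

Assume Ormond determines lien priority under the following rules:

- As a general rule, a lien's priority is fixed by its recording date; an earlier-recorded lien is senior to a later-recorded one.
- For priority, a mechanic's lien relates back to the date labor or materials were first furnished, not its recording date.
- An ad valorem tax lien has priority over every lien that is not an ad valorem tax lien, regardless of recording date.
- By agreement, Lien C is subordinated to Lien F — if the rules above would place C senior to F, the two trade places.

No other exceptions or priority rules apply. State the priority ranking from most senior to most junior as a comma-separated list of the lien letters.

D, F, C, A, B, E

Effective dates after the stated exceptions: A relates back to April 17, 2021 (work commenced); F's effective date is January 30, 2021, when work began.
As an ad valorem tax lien, D is senior to every other lien.
Remaining liens by effective date: C (May 23, 2020), F (January 30, 2021), A (April 17, 2021), B (June 24, 2021), E (August 24, 2022).
C is senior to F before the subordination, so the two trade places.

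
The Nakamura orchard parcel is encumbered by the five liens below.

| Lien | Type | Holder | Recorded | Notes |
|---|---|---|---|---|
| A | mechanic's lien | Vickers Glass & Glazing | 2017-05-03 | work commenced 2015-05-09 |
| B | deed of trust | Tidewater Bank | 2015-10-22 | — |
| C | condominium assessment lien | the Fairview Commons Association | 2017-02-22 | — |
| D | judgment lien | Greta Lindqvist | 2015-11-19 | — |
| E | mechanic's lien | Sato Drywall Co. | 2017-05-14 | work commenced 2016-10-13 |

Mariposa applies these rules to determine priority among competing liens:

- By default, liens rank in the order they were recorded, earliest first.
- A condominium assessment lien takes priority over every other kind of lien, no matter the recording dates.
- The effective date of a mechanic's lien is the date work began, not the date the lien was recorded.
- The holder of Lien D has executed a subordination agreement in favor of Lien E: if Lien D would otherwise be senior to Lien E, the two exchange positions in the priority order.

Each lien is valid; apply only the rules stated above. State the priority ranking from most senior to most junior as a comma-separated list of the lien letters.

Adjusting effective dates: A's effective date is 2015-05-09, when work began; E relates back to 2016-10-13 (work commenced).
C is a condominium assessment lien, so it outranks all other liens regardless of date.
The other liens, earliest effective date first: A (2015-05-09), B (2015-10-22), D (2015-11-19), E (2016-10-13).
Because D would otherwise rank above E, the subordination swaps them.

C, A, B, E, D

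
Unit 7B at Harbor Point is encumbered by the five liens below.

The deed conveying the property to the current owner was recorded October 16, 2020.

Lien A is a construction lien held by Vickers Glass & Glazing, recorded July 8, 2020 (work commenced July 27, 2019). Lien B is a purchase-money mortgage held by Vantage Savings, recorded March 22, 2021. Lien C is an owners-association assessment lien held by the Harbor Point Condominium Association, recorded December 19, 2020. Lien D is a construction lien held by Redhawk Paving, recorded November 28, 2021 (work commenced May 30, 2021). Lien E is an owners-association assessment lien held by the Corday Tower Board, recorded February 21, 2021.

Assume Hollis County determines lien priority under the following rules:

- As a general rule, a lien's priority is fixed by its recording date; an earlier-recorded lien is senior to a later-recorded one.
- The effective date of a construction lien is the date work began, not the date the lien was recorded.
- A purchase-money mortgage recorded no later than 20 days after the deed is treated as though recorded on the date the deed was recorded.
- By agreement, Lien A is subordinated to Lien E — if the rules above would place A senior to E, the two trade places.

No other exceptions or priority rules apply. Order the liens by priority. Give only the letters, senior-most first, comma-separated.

E, C, A, B, D

Effective dates: A relates back to July 27, 2019 (work commenced); B missed the 20-day window (157 days after the deed), so its recording date stands; D's effective date is May 30, 2021, when work began.
By effective date, earliest first: A (July 27, 2019), C (December 19, 2020), E (February 21, 2021), B (March 22, 2021), D (May 30, 2021).
A would otherwise be senior to E, so under the subordination agreement A and E exchange positions.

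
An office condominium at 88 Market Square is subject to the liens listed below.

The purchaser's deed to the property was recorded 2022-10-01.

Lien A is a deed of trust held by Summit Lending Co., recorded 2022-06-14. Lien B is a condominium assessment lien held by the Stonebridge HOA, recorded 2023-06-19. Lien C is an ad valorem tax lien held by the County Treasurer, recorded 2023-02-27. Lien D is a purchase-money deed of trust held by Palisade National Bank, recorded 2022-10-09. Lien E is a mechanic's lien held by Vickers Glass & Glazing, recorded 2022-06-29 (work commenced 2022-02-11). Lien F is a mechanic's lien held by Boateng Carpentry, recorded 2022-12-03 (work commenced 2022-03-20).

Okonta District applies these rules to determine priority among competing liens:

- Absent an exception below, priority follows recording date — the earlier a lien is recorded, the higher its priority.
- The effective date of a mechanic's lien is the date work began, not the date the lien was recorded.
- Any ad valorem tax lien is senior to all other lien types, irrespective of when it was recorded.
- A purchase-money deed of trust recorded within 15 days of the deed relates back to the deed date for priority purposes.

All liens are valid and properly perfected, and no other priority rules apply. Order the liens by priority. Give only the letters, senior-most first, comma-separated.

Adjusting effective dates: D's effective date is the deed date, 2022-10-01; E is treated as recorded 2022-02-11, the work-commencement date; F's effective date is 2022-03-20, when work began.
C is an ad valorem tax lien and takes priority over every other lien.
Ordering the rest by effective date: E (2022-02-11), F (2022-03-20), A (2022-06-14), D (2022-10-01), B (2023-06-19).

C, E, F, A, D, B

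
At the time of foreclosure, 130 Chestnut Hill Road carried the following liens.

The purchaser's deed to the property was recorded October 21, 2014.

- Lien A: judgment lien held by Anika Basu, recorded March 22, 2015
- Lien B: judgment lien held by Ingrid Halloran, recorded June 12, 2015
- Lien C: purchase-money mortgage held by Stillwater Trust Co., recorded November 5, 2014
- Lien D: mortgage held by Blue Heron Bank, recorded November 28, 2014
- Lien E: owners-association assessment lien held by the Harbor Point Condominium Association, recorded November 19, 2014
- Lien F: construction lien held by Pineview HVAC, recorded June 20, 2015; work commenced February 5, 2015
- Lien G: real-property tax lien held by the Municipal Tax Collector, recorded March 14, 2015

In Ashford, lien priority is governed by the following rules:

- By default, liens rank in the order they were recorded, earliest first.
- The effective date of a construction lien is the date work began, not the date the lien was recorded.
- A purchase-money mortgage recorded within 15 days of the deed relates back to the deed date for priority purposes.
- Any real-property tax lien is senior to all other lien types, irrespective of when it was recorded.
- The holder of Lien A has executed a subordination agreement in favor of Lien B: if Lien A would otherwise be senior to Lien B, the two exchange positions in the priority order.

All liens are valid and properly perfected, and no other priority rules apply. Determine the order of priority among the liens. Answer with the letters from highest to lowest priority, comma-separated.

First, effective dates: C was recorded within the 15-day window, so its effective date is the deed date October 21, 2014; F's effective date is February 5, 2015, when work began.
G is a real-property tax lien, so it outranks all other liens regardless of date.
Remaining liens by effective date: C (October 21, 2014), E (November 19, 2014), D (November 28, 2014), F (February 5, 2015), A (March 22, 2015), B (June 12, 2015).
A is senior to B before the subordination, so the two trade places.

G, C, E, D, F, B, A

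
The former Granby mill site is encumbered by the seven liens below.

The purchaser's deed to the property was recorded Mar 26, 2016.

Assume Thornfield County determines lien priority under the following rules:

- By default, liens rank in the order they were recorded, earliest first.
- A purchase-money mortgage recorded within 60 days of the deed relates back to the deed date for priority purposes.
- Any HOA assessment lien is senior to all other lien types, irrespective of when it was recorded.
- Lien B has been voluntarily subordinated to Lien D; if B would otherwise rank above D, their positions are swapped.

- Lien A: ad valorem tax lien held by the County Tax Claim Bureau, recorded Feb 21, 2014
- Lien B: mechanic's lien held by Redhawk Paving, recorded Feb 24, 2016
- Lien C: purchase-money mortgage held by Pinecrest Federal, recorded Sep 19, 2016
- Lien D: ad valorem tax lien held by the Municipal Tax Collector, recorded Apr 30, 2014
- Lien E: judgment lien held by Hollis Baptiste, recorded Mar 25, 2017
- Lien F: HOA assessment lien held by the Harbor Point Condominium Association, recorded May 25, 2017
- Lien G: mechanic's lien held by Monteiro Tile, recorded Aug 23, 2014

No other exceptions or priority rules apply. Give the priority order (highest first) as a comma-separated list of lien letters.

Effective dates after the stated exceptions: C was recorded 177 days after the deed, outside the 60-day window, so it keeps its recording date.
F, as an HOA assessment lien, has superpriority and ranks first.
Among the remaining liens, by effective date: A (Feb 21, 2014), D (Apr 30, 2014), G (Aug 23, 2014), B (Feb 24, 2016), C (Sep 19, 2016), E (Mar 25, 2017).
B already ranks below D; the subordination has no effect.

F, A, D, G, B, C, E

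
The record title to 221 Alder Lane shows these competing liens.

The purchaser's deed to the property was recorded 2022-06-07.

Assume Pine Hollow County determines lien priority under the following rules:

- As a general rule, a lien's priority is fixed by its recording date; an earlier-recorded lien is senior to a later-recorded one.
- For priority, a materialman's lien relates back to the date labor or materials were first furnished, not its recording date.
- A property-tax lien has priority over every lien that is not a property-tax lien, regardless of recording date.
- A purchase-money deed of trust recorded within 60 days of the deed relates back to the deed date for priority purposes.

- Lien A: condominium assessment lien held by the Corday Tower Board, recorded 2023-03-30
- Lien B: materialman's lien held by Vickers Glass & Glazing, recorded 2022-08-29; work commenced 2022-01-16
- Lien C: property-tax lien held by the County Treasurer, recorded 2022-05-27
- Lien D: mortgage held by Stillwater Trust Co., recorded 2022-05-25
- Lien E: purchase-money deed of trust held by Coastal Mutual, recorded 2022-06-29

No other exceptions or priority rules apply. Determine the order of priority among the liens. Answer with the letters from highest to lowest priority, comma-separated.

Effective dates: B's effective date is 2022-01-16, when work began; E was recorded within the 60-day window, so its effective date is the deed date 2022-06-07.
C is a property-tax lien and takes priority over every other lien.
Among the remaining liens, by effective date: B (2022-01-16), D (2022-05-25), E (2022-06-07), A (2023-03-30).

C, B, D, E, A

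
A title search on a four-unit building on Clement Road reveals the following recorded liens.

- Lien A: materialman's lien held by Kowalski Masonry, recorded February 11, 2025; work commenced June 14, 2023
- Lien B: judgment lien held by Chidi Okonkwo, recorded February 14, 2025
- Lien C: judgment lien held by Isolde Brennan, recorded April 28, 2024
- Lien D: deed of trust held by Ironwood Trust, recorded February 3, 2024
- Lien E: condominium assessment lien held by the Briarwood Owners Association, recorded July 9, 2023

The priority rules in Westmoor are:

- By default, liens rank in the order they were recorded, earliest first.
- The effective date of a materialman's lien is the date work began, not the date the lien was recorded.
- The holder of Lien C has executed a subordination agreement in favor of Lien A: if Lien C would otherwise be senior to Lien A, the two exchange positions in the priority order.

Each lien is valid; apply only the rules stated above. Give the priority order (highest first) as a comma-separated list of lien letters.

A, E, D, C, B

Effective dates after the stated exceptions: A relates back to June 14, 2023 (work commenced).
By effective date: A (June 14, 2023), E (July 9, 2023), D (February 3, 2024), C (April 28, 2024), B (February 14, 2025).
C already ranks below A; the subordination has no effect.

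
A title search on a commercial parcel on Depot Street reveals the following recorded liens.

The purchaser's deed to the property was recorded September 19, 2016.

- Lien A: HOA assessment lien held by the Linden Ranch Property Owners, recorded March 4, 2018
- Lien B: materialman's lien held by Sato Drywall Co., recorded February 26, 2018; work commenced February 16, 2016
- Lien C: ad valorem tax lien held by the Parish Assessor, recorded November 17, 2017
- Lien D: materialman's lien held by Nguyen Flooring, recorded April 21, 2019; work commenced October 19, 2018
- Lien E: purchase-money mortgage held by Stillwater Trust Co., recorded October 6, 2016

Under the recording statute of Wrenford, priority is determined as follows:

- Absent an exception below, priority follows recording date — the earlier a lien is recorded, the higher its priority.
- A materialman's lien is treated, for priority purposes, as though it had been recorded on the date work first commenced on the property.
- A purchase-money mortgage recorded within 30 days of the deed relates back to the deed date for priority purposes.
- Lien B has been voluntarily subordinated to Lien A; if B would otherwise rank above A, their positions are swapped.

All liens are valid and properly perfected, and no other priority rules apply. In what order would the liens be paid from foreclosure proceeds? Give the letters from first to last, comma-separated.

A, E, C, B, D

First, effective dates: B is treated as recorded February 16, 2016, the work-commencement date; D relates back to October 19, 2018 (work commenced); E's effective date is the deed date, September 19, 2016.
By effective date: B (February 16, 2016), E (September 19, 2016), C (November 17, 2017), A (March 4, 2018), D (October 19, 2018).
The subordination applies — B was senior to A — so B and A swap.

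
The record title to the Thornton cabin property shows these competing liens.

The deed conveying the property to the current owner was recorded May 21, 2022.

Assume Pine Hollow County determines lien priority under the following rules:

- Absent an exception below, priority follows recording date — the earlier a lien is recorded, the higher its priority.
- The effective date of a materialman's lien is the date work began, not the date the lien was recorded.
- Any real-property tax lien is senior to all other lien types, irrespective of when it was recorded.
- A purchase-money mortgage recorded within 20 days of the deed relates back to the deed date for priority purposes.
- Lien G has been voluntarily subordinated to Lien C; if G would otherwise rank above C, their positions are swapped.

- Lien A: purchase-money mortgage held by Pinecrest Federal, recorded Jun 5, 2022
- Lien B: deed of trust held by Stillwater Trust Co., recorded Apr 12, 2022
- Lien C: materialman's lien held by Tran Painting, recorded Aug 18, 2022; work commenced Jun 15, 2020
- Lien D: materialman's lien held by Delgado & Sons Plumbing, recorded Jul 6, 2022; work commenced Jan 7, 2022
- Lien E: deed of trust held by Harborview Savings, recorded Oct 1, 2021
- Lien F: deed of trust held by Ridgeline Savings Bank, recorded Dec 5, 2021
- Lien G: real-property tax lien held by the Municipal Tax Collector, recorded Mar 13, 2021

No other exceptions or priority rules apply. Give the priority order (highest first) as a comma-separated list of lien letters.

Adjusting effective dates: A was recorded within the 20-day window, so its effective date is the deed date May 21, 2022; C's effective date is Jun 15, 2020, when work began; D's effective date is Jan 7, 2022, when work began.
G, as a real-property tax lien, has superpriority and ranks first.
Remaining liens by effective date: C (Jun 15, 2020), E (Oct 1, 2021), F (Dec 5, 2021), D (Jan 7, 2022), B (Apr 12, 2022), A (May 21, 2022).
G would otherwise be senior to C, so under the subordination agreement G and C exchange positions.

C, G, E, F, D, B, A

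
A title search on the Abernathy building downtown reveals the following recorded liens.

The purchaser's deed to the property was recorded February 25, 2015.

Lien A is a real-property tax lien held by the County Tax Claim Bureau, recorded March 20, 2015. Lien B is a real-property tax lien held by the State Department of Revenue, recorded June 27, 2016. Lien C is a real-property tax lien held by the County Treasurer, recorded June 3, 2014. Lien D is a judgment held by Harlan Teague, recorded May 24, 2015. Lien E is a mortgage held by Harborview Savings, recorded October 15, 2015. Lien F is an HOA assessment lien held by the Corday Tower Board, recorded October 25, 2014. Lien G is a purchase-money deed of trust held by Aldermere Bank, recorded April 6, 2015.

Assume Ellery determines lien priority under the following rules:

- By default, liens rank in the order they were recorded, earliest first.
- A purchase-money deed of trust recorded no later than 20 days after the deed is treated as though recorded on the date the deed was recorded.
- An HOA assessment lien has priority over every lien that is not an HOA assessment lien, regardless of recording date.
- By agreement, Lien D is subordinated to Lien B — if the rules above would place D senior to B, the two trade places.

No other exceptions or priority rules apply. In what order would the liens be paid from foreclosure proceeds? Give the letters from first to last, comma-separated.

Effective dates: G missed the 20-day window (40 days after the deed), so its recording date stands.
F is an HOA assessment lien, so it outranks all other liens regardless of date.
Among the remaining liens, by effective date: C (June 3, 2014), A (March 20, 2015), G (April 6, 2015), D (May 24, 2015), E (October 15, 2015), B (June 27, 2016).
D would otherwise be senior to B, so under the subordination agreement D and B exchange positions.

F, C, A, G, B, E, D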